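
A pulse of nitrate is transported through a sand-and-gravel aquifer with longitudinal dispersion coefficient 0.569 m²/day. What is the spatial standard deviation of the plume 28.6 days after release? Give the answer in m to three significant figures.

5.70 m

Dispersive spreading gives a Gaussian with σ² = 2Dt; advection only shifts the center.
σ = √(2 × 0.569 × 28.6) = 5.70 m.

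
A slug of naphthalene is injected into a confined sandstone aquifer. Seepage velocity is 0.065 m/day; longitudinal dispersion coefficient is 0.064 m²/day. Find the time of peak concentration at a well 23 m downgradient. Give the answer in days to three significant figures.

339 days

For the 1D instantaneous-source solution, setting ∂C/∂t = 0 at fixed x gives v²t² + 2Dt − x² = 0, so t = (√(D² + v²x²) − D)/v².
√(D² + v²x²) = √(0.064² + 0.065² × 23²) = 1.496; v² = 0.004225.
t = (1.496 − 0.064)/0.004225 = 339 days (vs. the pure-advection estimate x/v = 354 d).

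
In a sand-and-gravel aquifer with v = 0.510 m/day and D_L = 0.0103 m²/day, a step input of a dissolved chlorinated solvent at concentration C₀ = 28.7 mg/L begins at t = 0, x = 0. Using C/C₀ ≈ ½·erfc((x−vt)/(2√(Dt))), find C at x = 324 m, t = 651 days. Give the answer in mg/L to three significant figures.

For a continuous step input, C/C₀ ≈ ½·erfc((x−vt)/(2√(Dt))).
vt = 0.510 × 651 = 332.01 m and 2√(Dt) = 2√(0.0103 × 651) = 5.179 m.
Argument (x−vt)/(2√(Dt)) = (324 − 332.01)/5.179 = -1.547; ½·erfc(-1.547) = 0.9857.
C = 28.7 × 0.9857 = 28.3 mg/L.

28.3 mg/L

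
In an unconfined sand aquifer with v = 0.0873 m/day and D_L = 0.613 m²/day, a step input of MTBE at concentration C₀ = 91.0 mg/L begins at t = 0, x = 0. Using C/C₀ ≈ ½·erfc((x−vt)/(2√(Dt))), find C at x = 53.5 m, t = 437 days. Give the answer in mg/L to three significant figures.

For a continuous step input, C/C₀ ≈ ½·erfc((x−vt)/(2√(Dt))).
vt = 0.0873 × 437 = 38.1501 m and 2√(Dt) = 2√(0.613 × 437) = 32.73 m.
Argument (x−vt)/(2√(Dt)) = (53.5 − 38.1501)/32.73 = 0.4690; ½·erfc(0.4690) = 0.2536.
C = 91.0 × 0.2536 = 23.1 mg/L.

23.1 mg/L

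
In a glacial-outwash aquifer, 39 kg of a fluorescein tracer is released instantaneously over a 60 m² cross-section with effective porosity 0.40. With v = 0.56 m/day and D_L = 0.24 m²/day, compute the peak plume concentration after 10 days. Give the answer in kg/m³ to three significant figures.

0.296 kg/m³

The peak of an instantaneous 1D plume sits at x = vt; there the Gaussian factor is 1 and C_max = M/(n_e·A·√(4πDt)), where n_e·A is the pore area the mass is dissolved in.
√(4πDt) = √(4π × 0.24 × 10) = 5.492 m, so C_max = 39/(0.40 × 60 × 5.492) = 0.296 kg/m³.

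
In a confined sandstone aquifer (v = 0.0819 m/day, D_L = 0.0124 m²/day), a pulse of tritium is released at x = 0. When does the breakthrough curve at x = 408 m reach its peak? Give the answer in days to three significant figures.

4980 days

For the 1D instantaneous-source solution, setting ∂C/∂t = 0 at fixed x gives v²t² + 2Dt − x² = 0, so t = (√(D² + v²x²) − D)/v².
√(D² + v²x²) = √(0.0124² + 0.0819² × 408²) = 33.42; v² = 0.00670761.
t = (33.42 − 0.0124)/0.00670761 = 4980 days (vs. the pure-advection estimate x/v = 4980 d).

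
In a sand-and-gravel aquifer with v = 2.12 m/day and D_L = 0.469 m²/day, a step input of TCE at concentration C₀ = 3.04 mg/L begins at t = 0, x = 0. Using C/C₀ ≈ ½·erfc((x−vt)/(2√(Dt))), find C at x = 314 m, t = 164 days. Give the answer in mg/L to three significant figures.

3.03 mg/L

For a continuous step input, C/C₀ ≈ ½·erfc((x−vt)/(2√(Dt))).
vt = 2.12 × 164 = 347.68 m and 2√(Dt) = 2√(0.469 × 164) = 17.54 m.
Argument (x−vt)/(2√(Dt)) = (314 − 347.68)/17.54 = -1.920; ½·erfc(-1.920) = 0.9967.
C = 3.04 × 0.9967 = 3.03 mg/L.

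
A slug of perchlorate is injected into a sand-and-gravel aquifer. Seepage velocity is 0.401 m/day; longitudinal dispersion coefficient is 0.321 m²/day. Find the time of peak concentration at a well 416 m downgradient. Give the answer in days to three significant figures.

For the 1D instantaneous-source solution, setting ∂C/∂t = 0 at fixed x gives v²t² + 2Dt − x² = 0, so t = (√(D² + v²x²) − D)/v².
√(D² + v²x²) = √(0.321² + 0.401² × 416²) = 166.8; v² = 0.160801.
t = (166.8 − 0.321)/0.160801 = 1040 days (vs. the pure-advection estimate x/v = 1040 d).

1040 days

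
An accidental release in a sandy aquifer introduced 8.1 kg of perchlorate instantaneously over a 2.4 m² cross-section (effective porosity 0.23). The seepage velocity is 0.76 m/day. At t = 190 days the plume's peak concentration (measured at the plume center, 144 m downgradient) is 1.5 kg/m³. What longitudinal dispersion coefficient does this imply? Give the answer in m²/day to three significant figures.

At the plume center C_max = M/(n_e·A·√(4πDt)), so D = M²/(4πt·(n_e·A·C_max)²).
n_e·A·C_max = 0.23 × 2.4 × 1.5 = 0.8280 kg/m.
D = 8.1²/(4π × 190 × 0.8280²) = 0.0401 m²/day.

0.0401 m²/day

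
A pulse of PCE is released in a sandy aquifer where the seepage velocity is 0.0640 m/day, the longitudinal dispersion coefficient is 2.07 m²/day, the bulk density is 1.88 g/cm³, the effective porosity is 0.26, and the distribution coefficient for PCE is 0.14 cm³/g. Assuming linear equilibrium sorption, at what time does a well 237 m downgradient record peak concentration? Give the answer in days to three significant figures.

Retardation factor R = 1 + ρ_b·K_d/n = 1 + 1.88 × 0.14/0.26 = 2.012.
Sorption retards both mechanisms: v_R = v/R = 0.03181 m/day, D_R = D/R = 1.029 m²/day.
Peak time from v_R²t² + 2D_R t − x² = 0: t = (√(D_R² + v_R²x²) − D_R)/v_R².
√(D_R² + v_R²x²) = √(1.029² + 0.03181² × 237²) = 7.609; v_R² = 0.001012.
t = (7.609 − 1.029)/0.001012 = 6500 days.

6500 days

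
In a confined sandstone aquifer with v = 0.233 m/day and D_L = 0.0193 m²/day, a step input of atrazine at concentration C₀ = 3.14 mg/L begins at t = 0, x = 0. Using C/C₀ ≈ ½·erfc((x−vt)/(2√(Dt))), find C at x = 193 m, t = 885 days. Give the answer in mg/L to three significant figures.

For a continuous step input, C/C₀ ≈ ½·erfc((x−vt)/(2√(Dt))).
vt = 0.233 × 885 = 206.205 m and 2√(Dt) = 2√(0.0193 × 885) = 8.266 m.
Argument (x−vt)/(2√(Dt)) = (193 − 206.205)/8.266 = -1.598; ½·erfc(-1.598) = 0.9881.
C = 3.14 × 0.9881 = 3.10 mg/L.

3.10 mg/L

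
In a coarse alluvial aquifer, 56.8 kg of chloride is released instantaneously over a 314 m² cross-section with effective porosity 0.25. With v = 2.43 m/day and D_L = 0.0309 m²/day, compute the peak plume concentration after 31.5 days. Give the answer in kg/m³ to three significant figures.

0.207 kg/m³

The peak of an instantaneous 1D plume sits at x = vt; there the Gaussian factor is 1 and C_max = M/(n_e·A·√(4πDt)), where n_e·A is the pore area the mass is dissolved in.
√(4πDt) = √(4π × 0.0309 × 31.5) = 3.497 m, so C_max = 56.8/(0.25 × 314 × 3.497) = 0.207 kg/m³.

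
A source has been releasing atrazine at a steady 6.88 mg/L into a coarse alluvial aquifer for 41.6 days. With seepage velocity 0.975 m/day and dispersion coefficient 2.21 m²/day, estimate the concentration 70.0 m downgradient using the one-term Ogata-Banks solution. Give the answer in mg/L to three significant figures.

For a continuous step input, C/C₀ ≈ ½·erfc((x−vt)/(2√(Dt))).
vt = 0.975 × 41.6 = 40.56 m and 2√(Dt) = 2√(2.21 × 41.6) = 19.18 m.
Argument (x−vt)/(2√(Dt)) = (70.0 − 40.56)/19.18 = 1.535; ½·erfc(1.535) = 0.01497.
C = 6.88 × 0.01497 = 0.103 mg/L.

0.103 mg/L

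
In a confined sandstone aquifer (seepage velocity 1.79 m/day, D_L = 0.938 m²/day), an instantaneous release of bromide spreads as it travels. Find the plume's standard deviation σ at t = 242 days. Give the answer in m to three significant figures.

Dispersive spreading gives a Gaussian with σ² = 2Dt; advection only shifts the center.
σ = √(2 × 0.938 × 242) = 21.3 m.

21.3 m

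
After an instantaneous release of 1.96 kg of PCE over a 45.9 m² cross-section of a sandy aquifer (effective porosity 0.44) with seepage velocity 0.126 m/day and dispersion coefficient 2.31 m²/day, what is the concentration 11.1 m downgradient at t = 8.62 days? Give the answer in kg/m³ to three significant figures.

0.00174 kg/m³

For an instantaneous plane source, C(x,t) = M/(n_e·A·√(4πDt)) · exp(−(x−vt)²/(4Dt)), with n_e·A the pore (flow) area.
Plume center vt = 0.126 × 8.62 = 1.08612 m, so the well at 11.1 m is 10.01388 m downgradient of the peak.
√(4πDt) = 15.82 m, giving peak height M/(n_e·A·√(4πDt)) = 1.96/(0.44 × 45.9 × 15.82) = 0.006135 kg/m³.
(x−vt)²/(4Dt) = (10.01388)²/(4 × 2.31 × 8.62) = 1.259; exp(−1.259) = 0.2839.
C = 0.006135 × 0.2839 = 0.00174 kg/m³.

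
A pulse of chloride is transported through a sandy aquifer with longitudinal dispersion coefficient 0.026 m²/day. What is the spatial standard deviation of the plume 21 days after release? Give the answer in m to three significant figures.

1.04 m

Dispersive spreading gives a Gaussian with σ² = 2Dt; advection only shifts the center.
σ = √(2 × 0.026 × 21) = 1.04 m.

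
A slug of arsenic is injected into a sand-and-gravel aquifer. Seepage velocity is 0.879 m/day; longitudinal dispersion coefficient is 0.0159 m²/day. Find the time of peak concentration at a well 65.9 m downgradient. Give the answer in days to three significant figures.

75.0 days

For the 1D instantaneous-source solution, setting ∂C/∂t = 0 at fixed x gives v²t² + 2Dt − x² = 0, so t = (√(D² + v²x²) − D)/v².
√(D² + v²x²) = √(0.0159² + 0.879² × 65.9²) = 57.93; v² = 0.772641.
t = (57.93 − 0.0159)/0.772641 = 75.0 days (vs. the pure-advection estimate x/v = 75.0 d).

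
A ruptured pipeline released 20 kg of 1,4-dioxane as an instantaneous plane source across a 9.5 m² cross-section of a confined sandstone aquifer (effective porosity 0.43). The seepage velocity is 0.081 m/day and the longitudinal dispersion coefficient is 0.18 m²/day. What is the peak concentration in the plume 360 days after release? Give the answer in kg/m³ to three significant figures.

0.172 kg/m³

The peak of an instantaneous 1D plume sits at x = vt; there the Gaussian factor is 1 and C_max = M/(n_e·A·√(4πDt)), where n_e·A is the pore area the mass is dissolved in.
√(4πDt) = √(4π × 0.18 × 360) = 28.54 m, so C_max = 20/(0.43 × 9.5 × 28.54) = 0.172 kg/m³.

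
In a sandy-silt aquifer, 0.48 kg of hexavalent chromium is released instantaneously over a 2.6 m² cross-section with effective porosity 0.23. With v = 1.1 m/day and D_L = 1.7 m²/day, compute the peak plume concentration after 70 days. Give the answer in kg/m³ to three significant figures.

The peak of an instantaneous 1D plume sits at x = vt; there the Gaussian factor is 1 and C_max = M/(n_e·A·√(4πDt)), where n_e·A is the pore area the mass is dissolved in.
√(4πDt) = √(4π × 1.7 × 70) = 38.67 m, so C_max = 0.48/(0.23 × 2.6 × 38.67) = 0.0208 kg/m³.

0.0208 kg/m³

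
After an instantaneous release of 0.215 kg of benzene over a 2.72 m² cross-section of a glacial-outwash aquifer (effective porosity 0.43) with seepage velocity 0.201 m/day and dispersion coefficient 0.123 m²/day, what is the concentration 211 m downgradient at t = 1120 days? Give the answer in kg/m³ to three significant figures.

For an instantaneous plane source, C(x,t) = M/(n_e·A·√(4πDt)) · exp(−(x−vt)²/(4Dt)), with n_e·A the pore (flow) area.
Plume center vt = 0.201 × 1120 = 225.12 m, so the well at 211 m is 14.12 m upgradient of the peak.
√(4πDt) = 41.61 m, giving peak height M/(n_e·A·√(4πDt)) = 0.215/(0.43 × 2.72 × 41.61) = 0.004418 kg/m³.
(x−vt)²/(4Dt) = (-14.12)²/(4 × 0.123 × 1120) = 0.3618; exp(−0.3618) = 0.6964.
C = 0.004418 × 0.6964 = 0.00308 kg/m³.

0.00308 kg/m³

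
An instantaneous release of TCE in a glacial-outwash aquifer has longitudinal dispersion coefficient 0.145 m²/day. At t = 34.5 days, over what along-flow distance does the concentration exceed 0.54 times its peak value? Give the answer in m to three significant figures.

The plume is Gaussian with σ = √(2Dt) = √(2 × 0.145 × 34.5) = 3.163 m.
C/C_peak = exp(−Δx²/(2σ²)) = 0.54 ⇒ Δx = σ·√(−2 ln 0.54) = 3.163 × 1.110 = 3.511 m.
Width = 2Δx = 7.02 m.

7.02 m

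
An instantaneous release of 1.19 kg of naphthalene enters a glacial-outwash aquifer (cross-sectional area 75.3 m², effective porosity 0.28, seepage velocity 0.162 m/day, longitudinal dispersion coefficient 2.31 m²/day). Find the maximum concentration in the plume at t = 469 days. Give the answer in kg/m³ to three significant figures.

0.000484 kg/m³

The peak of an instantaneous 1D plume sits at x = vt; there the Gaussian factor is 1 and C_max = M/(n_e·A·√(4πDt)), where n_e·A is the pore area the mass is dissolved in.
√(4πDt) = √(4π × 2.31 × 469) = 116.7 m, so C_max = 1.19/(0.28 × 75.3 × 116.7) = 0.000484 kg/m³.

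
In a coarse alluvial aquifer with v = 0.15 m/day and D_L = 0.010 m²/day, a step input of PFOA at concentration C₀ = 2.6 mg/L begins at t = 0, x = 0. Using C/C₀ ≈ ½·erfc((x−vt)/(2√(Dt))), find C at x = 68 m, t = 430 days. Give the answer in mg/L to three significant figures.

For a continuous step input, C/C₀ ≈ ½·erfc((x−vt)/(2√(Dt))).
vt = 0.15 × 430 = 64.5 m and 2√(Dt) = 2√(0.010 × 430) = 4.147 m.
Argument (x−vt)/(2√(Dt)) = (68 − 64.5)/4.147 = 0.8440; ½·erfc(0.8440) = 0.1163.
C = 2.6 × 0.1163 = 0.302 mg/L.

0.302 mg/L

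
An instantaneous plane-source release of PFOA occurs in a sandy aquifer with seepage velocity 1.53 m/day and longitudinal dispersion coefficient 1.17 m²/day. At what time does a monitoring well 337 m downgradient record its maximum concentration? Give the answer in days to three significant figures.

220 days

For the 1D instantaneous-source solution, setting ∂C/∂t = 0 at fixed x gives v²t² + 2Dt − x² = 0, so t = (√(D² + v²x²) − D)/v².
√(D² + v²x²) = √(1.17² + 1.53² × 337²) = 515.6; v² = 2.3409.
t = (515.6 − 1.17)/2.3409 = 220 days (vs. the pure-advection estimate x/v = 220 d).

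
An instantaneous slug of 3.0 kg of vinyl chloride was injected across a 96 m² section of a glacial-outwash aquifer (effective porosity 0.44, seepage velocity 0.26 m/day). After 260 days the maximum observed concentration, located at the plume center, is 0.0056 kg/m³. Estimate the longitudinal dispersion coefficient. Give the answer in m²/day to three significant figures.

0.0492 m²/day

At the plume center C_max = M/(n_e·A·√(4πDt)), so D = M²/(4πt·(n_e·A·C_max)²).
n_e·A·C_max = 0.44 × 96 × 0.0056 = 0.2365 kg/m.
D = 3.0²/(4π × 260 × 0.2365²) = 0.0492 m²/day.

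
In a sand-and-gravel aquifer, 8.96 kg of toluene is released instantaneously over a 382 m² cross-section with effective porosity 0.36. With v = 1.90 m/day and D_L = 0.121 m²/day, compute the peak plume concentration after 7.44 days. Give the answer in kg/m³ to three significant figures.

0.0194 kg/m³

The peak of an instantaneous 1D plume sits at x = vt; there the Gaussian factor is 1 and C_max = M/(n_e·A·√(4πDt)), where n_e·A is the pore area the mass is dissolved in.
√(4πDt) = √(4π × 0.121 × 7.44) = 3.363 m, so C_max = 8.96/(0.36 × 382 × 3.363) = 0.0194 kg/m³.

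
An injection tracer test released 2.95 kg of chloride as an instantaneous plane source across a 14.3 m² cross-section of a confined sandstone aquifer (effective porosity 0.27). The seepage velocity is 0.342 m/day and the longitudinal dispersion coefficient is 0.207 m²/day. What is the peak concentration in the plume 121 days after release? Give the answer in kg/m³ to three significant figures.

The peak of an instantaneous 1D plume sits at x = vt; there the Gaussian factor is 1 and C_max = M/(n_e·A·√(4πDt)), where n_e·A is the pore area the mass is dissolved in.
√(4πDt) = √(4π × 0.207 × 121) = 17.74 m, so C_max = 2.95/(0.27 × 14.3 × 17.74) = 0.0431 kg/m³.

0.0431 kg/m³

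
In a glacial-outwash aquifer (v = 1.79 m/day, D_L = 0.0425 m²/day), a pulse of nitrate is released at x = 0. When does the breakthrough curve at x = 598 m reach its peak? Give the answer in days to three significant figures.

For the 1D instantaneous-source solution, setting ∂C/∂t = 0 at fixed x gives v²t² + 2Dt − x² = 0, so t = (√(D² + v²x²) − D)/v².
√(D² + v²x²) = √(0.0425² + 1.79² × 598²) = 1070; v² = 3.2041.
t = (1070 − 0.0425)/3.2041 = 334 days (vs. the pure-advection estimate x/v = 334 d).

334 days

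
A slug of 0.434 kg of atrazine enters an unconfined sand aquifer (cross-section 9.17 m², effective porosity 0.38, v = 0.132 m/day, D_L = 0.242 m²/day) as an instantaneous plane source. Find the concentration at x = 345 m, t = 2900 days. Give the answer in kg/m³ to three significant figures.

0.000797 kg/m³

For an instantaneous plane source, C(x,t) = M/(n_e·A·√(4πDt)) · exp(−(x−vt)²/(4Dt)), with n_e·A the pore (flow) area.
Plume center vt = 0.132 × 2900 = 382.8 m, so the well at 345 m is 37.8 m upgradient of the peak.
√(4πDt) = 93.91 m, giving peak height M/(n_e·A·√(4πDt)) = 0.434/(0.38 × 9.17 × 93.91) = 0.001326 kg/m³.
(x−vt)²/(4Dt) = (-37.8)²/(4 × 0.242 × 2900) = 0.5090; exp(−0.5090) = 0.6011.
C = 0.001326 × 0.6011 = 0.000797 kg/m³.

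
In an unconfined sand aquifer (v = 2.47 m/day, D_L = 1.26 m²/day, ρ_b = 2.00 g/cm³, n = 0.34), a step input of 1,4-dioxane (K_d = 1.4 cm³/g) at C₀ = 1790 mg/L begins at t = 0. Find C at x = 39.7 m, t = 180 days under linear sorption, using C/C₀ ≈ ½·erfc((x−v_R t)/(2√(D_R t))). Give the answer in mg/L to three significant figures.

1590 mg/L

Retardation factor R = 1 + ρ_b·K_d/n = 1 + 2.00 × 1.4/0.34 = 9.235.
Sorption retards both mechanisms: v_R = v/R = 0.2675 m/day, D_R = D/R = 0.1364 m²/day.
v_R·t = 0.2675 × 180 = 48.15 m; 2√(D_R t) = 9.910 m; argument = (39.7 − 48.15)/9.910 = -0.8527.
C = C₀ × ½·erfc(-0.8527) = 1790 × 0.8861 = 1590 mg/L.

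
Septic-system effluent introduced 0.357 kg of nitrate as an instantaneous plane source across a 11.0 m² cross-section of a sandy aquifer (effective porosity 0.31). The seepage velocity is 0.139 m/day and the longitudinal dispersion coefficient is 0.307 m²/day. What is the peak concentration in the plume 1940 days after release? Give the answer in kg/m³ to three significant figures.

The peak of an instantaneous 1D plume sits at x = vt; there the Gaussian factor is 1 and C_max = M/(n_e·A·√(4πDt)), where n_e·A is the pore area the mass is dissolved in.
√(4πDt) = √(4π × 0.307 × 1940) = 86.51 m, so C_max = 0.357/(0.31 × 11.0 × 86.51) = 0.00121 kg/m³.

0.00121 kg/m³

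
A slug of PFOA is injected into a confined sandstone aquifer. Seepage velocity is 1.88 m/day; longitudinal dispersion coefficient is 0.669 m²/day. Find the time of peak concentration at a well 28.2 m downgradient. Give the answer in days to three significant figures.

For the 1D instantaneous-source solution, setting ∂C/∂t = 0 at fixed x gives v²t² + 2Dt − x² = 0, so t = (√(D² + v²x²) − D)/v².
√(D² + v²x²) = √(0.669² + 1.88² × 28.2²) = 53.02; v² = 3.5344.
t = (53.02 − 0.669)/3.5344 = 14.8 days (vs. the pure-advection estimate x/v = 15.0 d).

14.8 days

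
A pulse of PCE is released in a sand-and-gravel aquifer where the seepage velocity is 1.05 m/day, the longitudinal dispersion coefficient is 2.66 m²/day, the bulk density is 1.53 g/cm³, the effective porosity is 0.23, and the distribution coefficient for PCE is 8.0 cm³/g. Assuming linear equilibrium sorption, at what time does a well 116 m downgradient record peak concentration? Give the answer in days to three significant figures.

Retardation factor R = 1 + ρ_b·K_d/n = 1 + 1.53 × 8.0/0.23 = 54.22.
Sorption retards both mechanisms: v_R = v/R = 0.01937 m/day, D_R = D/R = 0.04906 m²/day.
Peak time from v_R²t² + 2D_R t − x² = 0: t = (√(D_R² + v_R²x²) − D_R)/v_R².
√(D_R² + v_R²x²) = √(0.04906² + 0.01937² × 116²) = 2.247; v_R² = 0.0003752.
t = (2.247 − 0.04906)/0.0003752 = 5860 days.

5860 days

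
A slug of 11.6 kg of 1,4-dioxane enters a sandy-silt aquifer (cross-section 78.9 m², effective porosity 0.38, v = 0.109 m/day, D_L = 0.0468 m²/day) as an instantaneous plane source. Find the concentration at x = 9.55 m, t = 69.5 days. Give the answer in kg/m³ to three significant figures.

For an instantaneous plane source, C(x,t) = M/(n_e·A·√(4πDt)) · exp(−(x−vt)²/(4Dt)), with n_e·A the pore (flow) area.
Plume center vt = 0.109 × 69.5 = 7.5755 m, so the well at 9.55 m is 1.9745 m downgradient of the peak.
√(4πDt) = 6.393 m, giving peak height M/(n_e·A·√(4πDt)) = 11.6/(0.38 × 78.9 × 6.393) = 0.06052 kg/m³.
(x−vt)²/(4Dt) = (1.9745)²/(4 × 0.0468 × 69.5) = 0.2997; exp(−0.2997) = 0.7410.
C = 0.06052 × 0.7410 = 0.0448 kg/m³.

0.0448 kg/m³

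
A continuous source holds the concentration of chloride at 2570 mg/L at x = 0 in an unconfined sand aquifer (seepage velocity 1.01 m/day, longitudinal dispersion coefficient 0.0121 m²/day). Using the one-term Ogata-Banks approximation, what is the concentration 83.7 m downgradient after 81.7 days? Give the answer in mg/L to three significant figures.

514 mg/L

For a continuous step input, C/C₀ ≈ ½·erfc((x−vt)/(2√(Dt))).
vt = 1.01 × 81.7 = 82.517 m and 2√(Dt) = 2√(0.0121 × 81.7) = 1.989 m.
Argument (x−vt)/(2√(Dt)) = (83.7 − 82.517)/1.989 = 0.5948; ½·erfc(0.5948) = 0.2001.
C = 2570 × 0.2001 = 514 mg/L.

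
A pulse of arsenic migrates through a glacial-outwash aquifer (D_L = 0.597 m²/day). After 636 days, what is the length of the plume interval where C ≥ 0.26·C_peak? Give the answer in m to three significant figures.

The plume is Gaussian with σ = √(2Dt) = √(2 × 0.597 × 636) = 27.56 m.
C/C_peak = exp(−Δx²/(2σ²)) = 0.26 ⇒ Δx = σ·√(−2 ln 0.26) = 27.56 × 1.641 = 45.23 m.
Width = 2Δx = 90.5 m.

90.5 m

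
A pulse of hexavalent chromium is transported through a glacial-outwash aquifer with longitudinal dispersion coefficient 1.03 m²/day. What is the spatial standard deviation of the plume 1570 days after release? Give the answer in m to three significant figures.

Dispersive spreading gives a Gaussian with σ² = 2Dt; advection only shifts the center.
σ = √(2 × 1.03 × 1570) = 56.9 m.

56.9 m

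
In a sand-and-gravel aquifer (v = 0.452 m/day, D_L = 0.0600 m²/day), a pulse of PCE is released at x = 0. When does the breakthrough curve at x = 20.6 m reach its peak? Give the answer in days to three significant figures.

45.3 days

For the 1D instantaneous-source solution, setting ∂C/∂t = 0 at fixed x gives v²t² + 2Dt − x² = 0, so t = (√(D² + v²x²) − D)/v².
√(D² + v²x²) = √(0.0600² + 0.452² × 20.6²) = 9.311; v² = 0.204304.
t = (9.311 − 0.0600)/0.204304 = 45.3 days (vs. the pure-advection estimate x/v = 45.6 d).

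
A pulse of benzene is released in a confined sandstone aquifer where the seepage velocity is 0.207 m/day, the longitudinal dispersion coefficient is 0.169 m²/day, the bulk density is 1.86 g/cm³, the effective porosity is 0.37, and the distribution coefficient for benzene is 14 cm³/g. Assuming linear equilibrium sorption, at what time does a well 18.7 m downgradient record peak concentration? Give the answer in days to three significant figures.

6170 days

Retardation factor R = 1 + ρ_b·K_d/n = 1 + 1.86 × 14/0.37 = 71.38.
Sorption retards both mechanisms: v_R = v/R = 0.002900 m/day, D_R = D/R = 0.002368 m²/day.
Peak time from v_R²t² + 2D_R t − x² = 0: t = (√(D_R² + v_R²x²) − D_R)/v_R².
√(D_R² + v_R²x²) = √(0.002368² + 0.002900² × 18.7²) = 0.05428; v_R² = 8.410e-06.
t = (0.05428 − 0.002368)/8.410e-06 = 6170 days.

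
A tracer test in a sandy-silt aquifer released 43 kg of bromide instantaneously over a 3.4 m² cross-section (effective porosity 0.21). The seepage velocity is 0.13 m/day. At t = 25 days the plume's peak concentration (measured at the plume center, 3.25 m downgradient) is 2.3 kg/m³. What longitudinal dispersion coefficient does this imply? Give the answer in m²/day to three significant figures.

2.18 m²/day

At the plume center C_max = M/(n_e·A·√(4πDt)), so D = M²/(4πt·(n_e·A·C_max)²).
n_e·A·C_max = 0.21 × 3.4 × 2.3 = 1.642 kg/m.
D = 43²/(4π × 25 × 1.642²) = 2.18 m²/day.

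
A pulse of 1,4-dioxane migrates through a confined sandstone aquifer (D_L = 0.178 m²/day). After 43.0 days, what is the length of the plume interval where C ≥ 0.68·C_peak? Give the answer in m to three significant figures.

6.87 m

The plume is Gaussian with σ = √(2Dt) = √(2 × 0.178 × 43.0) = 3.913 m.
C/C_peak = exp(−Δx²/(2σ²)) = 0.68 ⇒ Δx = σ·√(−2 ln 0.68) = 3.913 × 0.8783 = 3.437 m.
Width = 2Δx = 6.87 m.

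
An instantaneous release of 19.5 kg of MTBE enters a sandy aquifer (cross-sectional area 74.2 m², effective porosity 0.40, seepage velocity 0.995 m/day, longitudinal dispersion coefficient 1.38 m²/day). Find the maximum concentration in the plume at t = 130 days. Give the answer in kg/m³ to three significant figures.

0.0138 kg/m³

The peak of an instantaneous 1D plume sits at x = vt; there the Gaussian factor is 1 and C_max = M/(n_e·A·√(4πDt)), where n_e·A is the pore area the mass is dissolved in.
√(4πDt) = √(4π × 1.38 × 130) = 47.48 m, so C_max = 19.5/(0.40 × 74.2 × 47.48) = 0.0138 kg/m³.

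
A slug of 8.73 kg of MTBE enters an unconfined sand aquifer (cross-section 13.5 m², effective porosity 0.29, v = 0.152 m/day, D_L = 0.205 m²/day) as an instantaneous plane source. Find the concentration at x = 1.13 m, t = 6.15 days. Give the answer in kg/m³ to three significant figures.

For an instantaneous plane source, C(x,t) = M/(n_e·A·√(4πDt)) · exp(−(x−vt)²/(4Dt)), with n_e·A the pore (flow) area.
Plume center vt = 0.152 × 6.15 = 0.9348 m, so the well at 1.13 m is 0.1952 m downgradient of the peak.
√(4πDt) = 3.980 m, giving peak height M/(n_e·A·√(4πDt)) = 8.73/(0.29 × 13.5 × 3.980) = 0.5603 kg/m³.
(x−vt)²/(4Dt) = (0.1952)²/(4 × 0.205 × 6.15) = 0.007556; exp(−0.007556) = 0.9925.
C = 0.5603 × 0.9925 = 0.556 kg/m³.

0.556 kg/m³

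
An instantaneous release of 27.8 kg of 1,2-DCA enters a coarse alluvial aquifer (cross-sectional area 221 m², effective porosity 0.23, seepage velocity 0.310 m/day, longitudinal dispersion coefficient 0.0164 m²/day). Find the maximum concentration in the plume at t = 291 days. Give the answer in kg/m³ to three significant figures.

0.0706 kg/m³

The peak of an instantaneous 1D plume sits at x = vt; there the Gaussian factor is 1 and C_max = M/(n_e·A·√(4πDt)), where n_e·A is the pore area the mass is dissolved in.
√(4πDt) = √(4π × 0.0164 × 291) = 7.744 m, so C_max = 27.8/(0.23 × 221 × 7.744) = 0.0706 kg/m³.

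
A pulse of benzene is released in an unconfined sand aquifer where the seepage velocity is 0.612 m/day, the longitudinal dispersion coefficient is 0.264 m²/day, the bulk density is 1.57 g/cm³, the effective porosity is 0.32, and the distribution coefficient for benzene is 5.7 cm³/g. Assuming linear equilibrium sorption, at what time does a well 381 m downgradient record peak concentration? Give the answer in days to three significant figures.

Retardation factor R = 1 + ρ_b·K_d/n = 1 + 1.57 × 5.7/0.32 = 28.97.
Sorption retards both mechanisms: v_R = v/R = 0.02113 m/day, D_R = D/R = 0.009113 m²/day.
Peak time from v_R²t² + 2D_R t − x² = 0: t = (√(D_R² + v_R²x²) − D_R)/v_R².
√(D_R² + v_R²x²) = √(0.009113² + 0.02113² × 381²) = 8.051; v_R² = 0.0004465.
t = (8.051 − 0.009113)/0.0004465 = 18000 days.

18000 days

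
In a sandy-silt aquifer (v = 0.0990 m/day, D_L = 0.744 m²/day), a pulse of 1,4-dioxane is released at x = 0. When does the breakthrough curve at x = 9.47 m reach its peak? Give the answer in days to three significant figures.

For the 1D instantaneous-source solution, setting ∂C/∂t = 0 at fixed x gives v²t² + 2Dt − x² = 0, so t = (√(D² + v²x²) − D)/v².
√(D² + v²x²) = √(0.744² + 0.0990² × 9.47²) = 1.197; v² = 0.009801.
t = (1.197 − 0.744)/0.009801 = 46.2 days (vs. the pure-advection estimate x/v = 95.7 d).

46.2 days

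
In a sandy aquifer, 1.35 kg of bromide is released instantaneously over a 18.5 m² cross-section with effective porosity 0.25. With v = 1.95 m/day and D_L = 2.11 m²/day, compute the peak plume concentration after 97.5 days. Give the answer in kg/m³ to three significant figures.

0.00574 kg/m³

The peak of an instantaneous 1D plume sits at x = vt; there the Gaussian factor is 1 and C_max = M/(n_e·A·√(4πDt)), where n_e·A is the pore area the mass is dissolved in.
√(4πDt) = √(4π × 2.11 × 97.5) = 50.85 m, so C_max = 1.35/(0.25 × 18.5 × 50.85) = 0.00574 kg/m³.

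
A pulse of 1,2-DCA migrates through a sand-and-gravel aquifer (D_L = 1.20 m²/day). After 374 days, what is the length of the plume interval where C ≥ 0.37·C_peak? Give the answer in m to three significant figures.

The plume is Gaussian with σ = √(2Dt) = √(2 × 1.20 × 374) = 29.96 m.
C/C_peak = exp(−Δx²/(2σ²)) = 0.37 ⇒ Δx = σ·√(−2 ln 0.37) = 29.96 × 1.410 = 42.24 m.
Width = 2Δx = 84.5 m.

84.5 m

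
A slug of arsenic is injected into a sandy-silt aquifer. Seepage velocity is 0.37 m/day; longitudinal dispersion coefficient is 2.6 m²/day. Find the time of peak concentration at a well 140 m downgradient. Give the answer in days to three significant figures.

For the 1D instantaneous-source solution, setting ∂C/∂t = 0 at fixed x gives v²t² + 2Dt − x² = 0, so t = (√(D² + v²x²) − D)/v².
√(D² + v²x²) = √(2.6² + 0.37² × 140²) = 51.87; v² = 0.1369.
t = (51.87 − 2.6)/0.1369 = 360 days (vs. the pure-advection estimate x/v = 378 d).

360 days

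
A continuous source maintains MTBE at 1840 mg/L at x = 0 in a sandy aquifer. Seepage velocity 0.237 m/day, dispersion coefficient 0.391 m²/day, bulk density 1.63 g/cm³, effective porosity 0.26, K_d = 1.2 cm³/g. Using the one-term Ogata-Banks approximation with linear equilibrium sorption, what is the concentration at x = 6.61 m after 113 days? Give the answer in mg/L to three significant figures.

Retardation factor R = 1 + ρ_b·K_d/n = 1 + 1.63 × 1.2/0.26 = 8.523.
Sorption retards both mechanisms: v_R = v/R = 0.02781 m/day, D_R = D/R = 0.04588 m²/day.
v_R·t = 0.02781 × 113 = 3.14253 m; 2√(D_R t) = 4.554 m; argument = (6.61 − 3.14253)/4.554 = 0.7614.
C = C₀ × ½·erfc(0.7614) = 1840 × 0.1408 = 259 mg/L.

259 mg/L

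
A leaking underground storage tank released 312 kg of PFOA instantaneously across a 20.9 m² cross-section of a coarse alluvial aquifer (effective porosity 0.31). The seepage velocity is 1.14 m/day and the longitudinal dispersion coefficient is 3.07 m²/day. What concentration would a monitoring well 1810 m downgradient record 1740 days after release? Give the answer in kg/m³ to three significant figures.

0.0454 kg/m³

For an instantaneous plane source, C(x,t) = M/(n_e·A·√(4πDt)) · exp(−(x−vt)²/(4Dt)), with n_e·A the pore (flow) area.
Plume center vt = 1.14 × 1740 = 1983.6 m, so the well at 1810 m is 173.6 m upgradient of the peak.
√(4πDt) = 259.1 m, giving peak height M/(n_e·A·√(4πDt)) = 312/(0.31 × 20.9 × 259.1) = 0.1859 kg/m³.
(x−vt)²/(4Dt) = (-173.6)²/(4 × 3.07 × 1740) = 1.410; exp(−1.410) = 0.2441.
C = 0.1859 × 0.2441 = 0.0454 kg/m³.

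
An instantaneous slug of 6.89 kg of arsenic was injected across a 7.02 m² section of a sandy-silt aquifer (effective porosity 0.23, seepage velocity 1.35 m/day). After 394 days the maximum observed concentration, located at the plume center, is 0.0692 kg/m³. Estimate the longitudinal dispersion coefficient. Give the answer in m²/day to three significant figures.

At the plume center C_max = M/(n_e·A·√(4πDt)), so D = M²/(4πt·(n_e·A·C_max)²).
n_e·A·C_max = 0.23 × 7.02 × 0.0692 = 0.1117 kg/m.
D = 6.89²/(4π × 394 × 0.1117²) = 0.768 m²/day.

0.768 m²/day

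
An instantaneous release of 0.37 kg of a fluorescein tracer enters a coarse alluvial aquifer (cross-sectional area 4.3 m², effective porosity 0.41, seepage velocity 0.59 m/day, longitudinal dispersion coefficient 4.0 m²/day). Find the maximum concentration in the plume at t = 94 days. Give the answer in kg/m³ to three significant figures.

The peak of an instantaneous 1D plume sits at x = vt; there the Gaussian factor is 1 and C_max = M/(n_e·A·√(4πDt)), where n_e·A is the pore area the mass is dissolved in.
√(4πDt) = √(4π × 4.0 × 94) = 68.74 m, so C_max = 0.37/(0.41 × 4.3 × 68.74) = 0.00305 kg/m³.

0.00305 kg/m³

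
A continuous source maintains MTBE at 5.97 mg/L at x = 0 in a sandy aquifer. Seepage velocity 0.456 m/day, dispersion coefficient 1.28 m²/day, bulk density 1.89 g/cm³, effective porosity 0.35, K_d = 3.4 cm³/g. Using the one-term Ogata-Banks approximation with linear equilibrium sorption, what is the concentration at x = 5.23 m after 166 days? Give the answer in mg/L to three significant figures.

2.32 mg/L

Retardation factor R = 1 + ρ_b·K_d/n = 1 + 1.89 × 3.4/0.35 = 19.36.
Sorption retards both mechanisms: v_R = v/R = 0.02355 m/day, D_R = D/R = 0.06612 m²/day.
v_R·t = 0.02355 × 166 = 3.9093 m; 2√(D_R t) = 6.626 m; argument = (5.23 − 3.9093)/6.626 = 0.1993.
C = C₀ × ½·erfc(0.1993) = 5.97 × 0.3890 = 2.32 mg/L.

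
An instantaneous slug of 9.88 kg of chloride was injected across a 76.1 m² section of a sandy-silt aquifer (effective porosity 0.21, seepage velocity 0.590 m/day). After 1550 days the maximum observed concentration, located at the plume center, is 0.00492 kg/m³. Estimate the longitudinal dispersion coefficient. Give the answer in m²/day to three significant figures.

0.811 m²/day

At the plume center C_max = M/(n_e·A·√(4πDt)), so D = M²/(4πt·(n_e·A·C_max)²).
n_e·A·C_max = 0.21 × 76.1 × 0.00492 = 0.07863 kg/m.
D = 9.88²/(4π × 1550 × 0.07863²) = 0.811 m²/day.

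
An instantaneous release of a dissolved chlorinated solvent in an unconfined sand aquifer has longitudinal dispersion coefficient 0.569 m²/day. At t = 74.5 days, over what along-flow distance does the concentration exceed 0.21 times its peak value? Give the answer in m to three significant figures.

The plume is Gaussian with σ = √(2Dt) = √(2 × 0.569 × 74.5) = 9.208 m.
C/C_peak = exp(−Δx²/(2σ²)) = 0.21 ⇒ Δx = σ·√(−2 ln 0.21) = 9.208 × 1.767 = 16.27 m.
Width = 2Δx = 32.5 m.

32.5 m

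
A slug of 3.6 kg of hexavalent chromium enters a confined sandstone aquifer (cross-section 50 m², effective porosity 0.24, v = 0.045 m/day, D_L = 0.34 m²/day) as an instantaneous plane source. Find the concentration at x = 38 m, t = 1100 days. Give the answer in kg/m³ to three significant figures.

For an instantaneous plane source, C(x,t) = M/(n_e·A·√(4πDt)) · exp(−(x−vt)²/(4Dt)), with n_e·A the pore (flow) area.
Plume center vt = 0.045 × 1100 = 49.5 m, so the well at 38 m is 11.5 m upgradient of the peak.
√(4πDt) = 68.56 m, giving peak height M/(n_e·A·√(4πDt)) = 3.6/(0.24 × 50 × 68.56) = 0.004376 kg/m³.
(x−vt)²/(4Dt) = (-11.5)²/(4 × 0.34 × 1100) = 0.08840; exp(−0.08840) = 0.9154.
C = 0.004376 × 0.9154 = 0.00401 kg/m³.

0.00401 kg/m³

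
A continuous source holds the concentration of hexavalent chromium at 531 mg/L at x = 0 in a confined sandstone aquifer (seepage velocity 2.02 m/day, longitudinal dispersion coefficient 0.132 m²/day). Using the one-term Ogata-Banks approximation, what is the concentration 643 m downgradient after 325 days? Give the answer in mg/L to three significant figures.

493 mg/L

For a continuous step input, C/C₀ ≈ ½·erfc((x−vt)/(2√(Dt))).
vt = 2.02 × 325 = 656.5 m and 2√(Dt) = 2√(0.132 × 325) = 13.10 m.
Argument (x−vt)/(2√(Dt)) = (643 − 656.5)/13.10 = -1.031; ½·erfc(-1.031) = 0.9276.
C = 531 × 0.9276 = 493 mg/L.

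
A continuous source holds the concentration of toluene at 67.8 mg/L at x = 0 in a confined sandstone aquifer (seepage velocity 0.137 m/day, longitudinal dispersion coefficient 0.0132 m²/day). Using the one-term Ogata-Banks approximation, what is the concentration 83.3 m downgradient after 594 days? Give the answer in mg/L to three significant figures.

For a continuous step input, C/C₀ ≈ ½·erfc((x−vt)/(2√(Dt))).
vt = 0.137 × 594 = 81.378 m and 2√(Dt) = 2√(0.0132 × 594) = 5.600 m.
Argument (x−vt)/(2√(Dt)) = (83.3 − 81.378)/5.600 = 0.3432; ½·erfc(0.3432) = 0.3137.
C = 67.8 × 0.3137 = 21.3 mg/L.

21.3 mg/L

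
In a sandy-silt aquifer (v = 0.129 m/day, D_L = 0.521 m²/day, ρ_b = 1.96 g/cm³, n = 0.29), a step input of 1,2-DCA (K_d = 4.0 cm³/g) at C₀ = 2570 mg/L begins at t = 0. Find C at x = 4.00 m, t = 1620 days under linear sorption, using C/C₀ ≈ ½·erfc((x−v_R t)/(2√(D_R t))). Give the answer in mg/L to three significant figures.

Retardation factor R = 1 + ρ_b·K_d/n = 1 + 1.96 × 4.0/0.29 = 28.03.
Sorption retards both mechanisms: v_R = v/R = 0.004602 m/day, D_R = D/R = 0.01859 m²/day.
v_R·t = 0.004602 × 1620 = 7.45524 m; 2√(D_R t) = 10.98 m; argument = (4.00 − 7.45524)/10.98 = -0.3147.
C = C₀ × ½·erfc(-0.3147) = 2570 × 0.6719 = 1730 mg/L.

1730 mg/L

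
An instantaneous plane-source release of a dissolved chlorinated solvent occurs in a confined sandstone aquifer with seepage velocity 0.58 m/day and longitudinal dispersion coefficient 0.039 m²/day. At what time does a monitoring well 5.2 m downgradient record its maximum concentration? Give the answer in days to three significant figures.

8.85 days

For the 1D instantaneous-source solution, setting ∂C/∂t = 0 at fixed x gives v²t² + 2Dt − x² = 0, so t = (√(D² + v²x²) − D)/v².
√(D² + v²x²) = √(0.039² + 0.58² × 5.2²) = 3.016; v² = 0.3364.
t = (3.016 − 0.039)/0.3364 = 8.85 days (vs. the pure-advection estimate x/v = 8.97 d).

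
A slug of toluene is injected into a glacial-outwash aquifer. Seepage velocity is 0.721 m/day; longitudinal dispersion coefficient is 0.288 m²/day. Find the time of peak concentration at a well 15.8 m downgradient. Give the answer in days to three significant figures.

21.4 days

For the 1D instantaneous-source solution, setting ∂C/∂t = 0 at fixed x gives v²t² + 2Dt − x² = 0, so t = (√(D² + v²x²) − D)/v².
√(D² + v²x²) = √(0.288² + 0.721² × 15.8²) = 11.40; v² = 0.519841.
t = (11.40 − 0.288)/0.519841 = 21.4 days (vs. the pure-advection estimate x/v = 21.9 d).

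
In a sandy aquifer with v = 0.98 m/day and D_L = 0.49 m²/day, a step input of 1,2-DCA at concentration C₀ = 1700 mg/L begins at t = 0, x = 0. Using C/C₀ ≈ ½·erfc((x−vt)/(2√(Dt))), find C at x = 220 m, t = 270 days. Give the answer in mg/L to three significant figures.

1690 mg/L

For a continuous step input, C/C₀ ≈ ½·erfc((x−vt)/(2√(Dt))).
vt = 0.98 × 270 = 264.6 m and 2√(Dt) = 2√(0.49 × 270) = 23.00 m.
Argument (x−vt)/(2√(Dt)) = (220 − 264.6)/23.00 = -1.939; ½·erfc(-1.939) = 0.9969.
C = 1700 × 0.9969 = 1690 mg/L.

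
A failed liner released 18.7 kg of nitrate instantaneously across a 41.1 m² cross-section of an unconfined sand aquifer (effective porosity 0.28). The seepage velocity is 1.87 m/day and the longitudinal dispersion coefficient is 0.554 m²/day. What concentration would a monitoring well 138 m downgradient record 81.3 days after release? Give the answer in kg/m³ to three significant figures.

For an instantaneous plane source, C(x,t) = M/(n_e·A·√(4πDt)) · exp(−(x−vt)²/(4Dt)), with n_e·A the pore (flow) area.
Plume center vt = 1.87 × 81.3 = 152.031 m, so the well at 138 m is 14.031 m upgradient of the peak.
√(4πDt) = 23.79 m, giving peak height M/(n_e·A·√(4πDt)) = 18.7/(0.28 × 41.1 × 23.79) = 0.06830 kg/m³.
(x−vt)²/(4Dt) = (-14.031)²/(4 × 0.554 × 81.3) = 1.093; exp(−1.093) = 0.3352.
C = 0.06830 × 0.3352 = 0.0229 kg/m³.

0.0229 kg/m³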